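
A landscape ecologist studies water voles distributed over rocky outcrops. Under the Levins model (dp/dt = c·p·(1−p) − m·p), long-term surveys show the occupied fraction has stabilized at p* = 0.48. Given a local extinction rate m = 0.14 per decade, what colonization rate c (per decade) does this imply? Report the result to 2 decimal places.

At equilibrium c(1−p*) = m, so c = m/(1−p*).
c = 0.14/(1 − 0.48) = 0.14/0.5200 = 0.2692.

0.27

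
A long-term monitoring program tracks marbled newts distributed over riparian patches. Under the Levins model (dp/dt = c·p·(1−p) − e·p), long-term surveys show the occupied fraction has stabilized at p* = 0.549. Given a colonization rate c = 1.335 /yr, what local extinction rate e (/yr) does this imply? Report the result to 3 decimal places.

0.602

At equilibrium c(1−p*) = e.
e = 1.335 × (1 − 0.549) = 1.335 × 0.4510 = 0.6021.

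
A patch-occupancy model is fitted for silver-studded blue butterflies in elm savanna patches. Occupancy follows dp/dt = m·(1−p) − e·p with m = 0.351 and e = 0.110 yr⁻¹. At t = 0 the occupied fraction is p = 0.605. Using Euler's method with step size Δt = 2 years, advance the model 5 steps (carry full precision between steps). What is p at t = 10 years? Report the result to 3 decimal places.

Update rule: p ← p + [m·(1−p) − e·p]·Δt with Δt = 2.
  1  |  dp/dt·Δt = +0.144190  |  p_1 = 0.749190
  2  |  dp/dt·Δt = +0.011247  |  p_2 = 0.760437
  3  |  dp/dt·Δt = +0.000877  |  p_3 = 0.761314
  4  |  dp/dt·Δt = +0.000068  |  p_4 = 0.761382
  5  |  dp/dt·Δt = +0.000005  |  p_5 = 0.761388

0.761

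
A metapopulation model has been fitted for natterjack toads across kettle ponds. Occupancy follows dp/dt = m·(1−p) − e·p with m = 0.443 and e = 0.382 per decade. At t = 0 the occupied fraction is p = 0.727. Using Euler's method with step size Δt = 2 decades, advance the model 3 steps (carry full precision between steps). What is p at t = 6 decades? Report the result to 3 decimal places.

Update rule: p ← p + [m·(1−p) − e·p]·Δt with Δt = 2.
t = 2: p = 0.72700 + (-0.31355) = 0.41345
t = 4: p = 0.41345 + (+0.20381) = 0.61726
t = 6: p = 0.61726 + (-0.13247) = 0.48478

0.485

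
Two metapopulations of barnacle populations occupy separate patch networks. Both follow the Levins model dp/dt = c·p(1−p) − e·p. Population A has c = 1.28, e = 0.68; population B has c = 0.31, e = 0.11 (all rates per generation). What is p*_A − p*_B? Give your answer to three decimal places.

A: p*_A = 1 − 0.68/1.28 = 0.4688.
B: p*_B = 1 − 0.11/0.31 = 0.6452.
p*_A − p*_B = 0.4688 − 0.6452 = -0.1764.

-0.176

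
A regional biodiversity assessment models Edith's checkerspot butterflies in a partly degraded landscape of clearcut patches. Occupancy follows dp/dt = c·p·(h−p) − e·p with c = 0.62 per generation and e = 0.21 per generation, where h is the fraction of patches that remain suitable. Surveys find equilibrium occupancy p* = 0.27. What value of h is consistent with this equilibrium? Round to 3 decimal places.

0.609

At equilibrium c(h−p*) = e, so h = p* + e/c.
h = 0.27 + 0.21/0.62 = 0.27 + 0.3387 = 0.6087.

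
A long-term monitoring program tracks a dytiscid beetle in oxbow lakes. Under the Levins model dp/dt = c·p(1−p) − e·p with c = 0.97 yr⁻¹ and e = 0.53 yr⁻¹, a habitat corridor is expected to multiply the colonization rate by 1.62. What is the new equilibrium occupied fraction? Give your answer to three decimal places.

Before: p* = 1 − 0.53/0.97 = 0.4536.
After the change, c = 1.5714, e = 0.53, so p* = 1 − 0.53/1.5714 = 0.6627.

0.663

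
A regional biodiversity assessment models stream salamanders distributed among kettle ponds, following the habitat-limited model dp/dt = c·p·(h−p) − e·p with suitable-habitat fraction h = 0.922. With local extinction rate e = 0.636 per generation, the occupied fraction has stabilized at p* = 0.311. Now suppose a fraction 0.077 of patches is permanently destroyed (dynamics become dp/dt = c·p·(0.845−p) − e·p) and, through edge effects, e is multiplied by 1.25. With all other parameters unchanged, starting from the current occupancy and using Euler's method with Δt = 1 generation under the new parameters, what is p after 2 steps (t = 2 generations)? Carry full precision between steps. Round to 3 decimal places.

0.198

Balance c(h−p*) = e gives c = e/(0.922 − 0.31100) = 0.636/0.61100 = 1.04092.
Starting from p₀ = 0.31100; update p ← p + (dp/dt)·Δt with the new parameters.
  1  |  dp/dt·Δt = -0.074376  |  p_1 = 0.236624
  2  |  dp/dt·Δt = -0.038270  |  p_2 = 0.198355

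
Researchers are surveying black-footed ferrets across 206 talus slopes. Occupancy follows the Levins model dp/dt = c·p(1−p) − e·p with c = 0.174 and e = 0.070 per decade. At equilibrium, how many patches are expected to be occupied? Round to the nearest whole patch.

p* = 1 − e/c = 1 − 0.070/0.174 = 0.5977.
Expected occupied patches = N × p* = 206 × 0.5977 = 123.13 ≈ 123.

123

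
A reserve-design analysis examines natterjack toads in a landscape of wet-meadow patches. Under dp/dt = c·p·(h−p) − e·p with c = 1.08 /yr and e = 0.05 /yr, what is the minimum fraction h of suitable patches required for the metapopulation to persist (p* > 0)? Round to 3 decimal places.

p* = h − e/c is positive only when h > e/c.
h_min = e/c = 0.05/1.08 = 0.0463.

0.046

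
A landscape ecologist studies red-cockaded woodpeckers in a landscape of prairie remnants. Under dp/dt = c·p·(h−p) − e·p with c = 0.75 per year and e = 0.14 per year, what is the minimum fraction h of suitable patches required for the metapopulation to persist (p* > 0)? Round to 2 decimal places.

p* = h − e/c is positive only when h > e/c.
h_min = e/c = 0.14/0.75 = 0.1867.

0.19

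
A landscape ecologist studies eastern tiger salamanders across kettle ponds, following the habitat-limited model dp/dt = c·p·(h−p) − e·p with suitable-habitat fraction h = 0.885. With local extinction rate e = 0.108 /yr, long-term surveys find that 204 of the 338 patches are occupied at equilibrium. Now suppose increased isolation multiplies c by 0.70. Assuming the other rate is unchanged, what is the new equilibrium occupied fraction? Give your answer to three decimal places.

Observed p* = 204/338 = 0.60355.
Balance c(h−p*) = e gives c = e/(0.885 − 0.60355) = 0.108/0.28145 = 0.38373.
New p* = 0.885 − e/c = 0.885 − 0.10800/0.26861 = 0.48293.

0.483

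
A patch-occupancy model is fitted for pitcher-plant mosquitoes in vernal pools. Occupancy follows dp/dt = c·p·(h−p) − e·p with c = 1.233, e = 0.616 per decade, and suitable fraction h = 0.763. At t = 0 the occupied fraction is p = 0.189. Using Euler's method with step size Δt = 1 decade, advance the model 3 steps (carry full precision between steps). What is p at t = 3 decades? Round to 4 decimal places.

0.2324

Update rule: p ← p + [c·p·(h−p) − e·p]·Δt with Δt = 1.
t = 1: p = 0.18900 + (+0.01734) = 0.20634
t = 2: p = 0.20634 + (+0.01452) = 0.22086
t = 3: p = 0.22086 + (+0.01159) = 0.23244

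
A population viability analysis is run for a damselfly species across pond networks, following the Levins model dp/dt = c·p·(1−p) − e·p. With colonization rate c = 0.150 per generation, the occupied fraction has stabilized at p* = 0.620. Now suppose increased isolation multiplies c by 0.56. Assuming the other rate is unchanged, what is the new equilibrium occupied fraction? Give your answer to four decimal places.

0.3214

Balance c(1−p*) = e gives e = 0.150×(1 − 0.62000) = 0.05700.
New p* = 1 − e/c = 1 − 0.05700/0.08400 = 0.32143.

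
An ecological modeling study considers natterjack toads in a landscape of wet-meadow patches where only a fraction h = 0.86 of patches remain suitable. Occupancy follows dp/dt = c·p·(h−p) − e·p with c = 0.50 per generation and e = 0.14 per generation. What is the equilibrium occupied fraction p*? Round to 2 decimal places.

0.58

Setting dp/dt = 0 and dividing by p* gives c·(h−p*) = e.
So p* = h − e/c = 0.86 − 0.14/0.50 = 0.86 − 0.2800 = 0.5800.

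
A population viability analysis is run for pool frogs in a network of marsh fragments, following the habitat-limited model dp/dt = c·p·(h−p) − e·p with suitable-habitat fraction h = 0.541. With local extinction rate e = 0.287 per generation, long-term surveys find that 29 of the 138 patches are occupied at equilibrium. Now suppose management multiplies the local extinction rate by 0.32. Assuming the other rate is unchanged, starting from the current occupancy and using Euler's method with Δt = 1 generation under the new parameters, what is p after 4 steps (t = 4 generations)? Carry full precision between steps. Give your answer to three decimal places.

0.358

Observed p* = 29/138 = 0.21014.
Balance c(h−p*) = e gives c = e/(0.541 − 0.21014) = 0.287/0.33086 = 0.86745.
Starting from p₀ = 0.21014; update p ← p + (dp/dt)·Δt with the new parameters.
t = 1: p = 0.21014 + (+0.04101) = 0.25116
t = 2: p = 0.25116 + (+0.04008) = 0.29124
t = 3: p = 0.29124 + (+0.03635) = 0.32759
t = 4: p = 0.32759 + (+0.03056) = 0.35815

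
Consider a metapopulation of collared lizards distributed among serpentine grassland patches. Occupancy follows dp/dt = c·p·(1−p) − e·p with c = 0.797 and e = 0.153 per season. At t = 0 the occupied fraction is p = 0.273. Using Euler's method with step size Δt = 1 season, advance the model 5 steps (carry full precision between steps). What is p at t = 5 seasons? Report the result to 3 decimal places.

Update rule: p ← p + [c·p·(1−p) − e·p]·Δt with Δt = 1.
t = 1: p = 0.27300 + (+0.11641) = 0.38941
t = 2: p = 0.38941 + (+0.12992) = 0.51934
t = 3: p = 0.51934 + (+0.11949) = 0.63883
t = 4: p = 0.63883 + (+0.08615) = 0.72498
t = 5: p = 0.72498 + (+0.04799) = 0.77297

0.773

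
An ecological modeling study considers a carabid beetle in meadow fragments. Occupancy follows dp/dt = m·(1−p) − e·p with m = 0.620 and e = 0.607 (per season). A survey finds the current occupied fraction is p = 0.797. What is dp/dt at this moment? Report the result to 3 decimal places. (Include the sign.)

Colonization term: m·(1−p) = 0.620×0.2030 = 0.12586.
Extinction term: e·p = 0.48378.
dp/dt = 0.12586 − 0.48378 = -0.35792.

-0.358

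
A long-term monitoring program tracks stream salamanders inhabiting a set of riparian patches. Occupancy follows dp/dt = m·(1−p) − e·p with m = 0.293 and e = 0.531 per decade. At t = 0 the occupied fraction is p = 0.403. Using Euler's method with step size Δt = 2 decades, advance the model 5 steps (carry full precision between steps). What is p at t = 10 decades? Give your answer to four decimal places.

0.3502

Update rule: p ← p + [m·(1−p) − e·p]·Δt with Δt = 2.
step 1: Δp = -0.07814, p = 0.32486
step 2: Δp = +0.05064, p = 0.37549
step 3: Δp = -0.03281, p = 0.34268
step 4: Δp = +0.02126, p = 0.36394
step 5: Δp = -0.01378, p = 0.35016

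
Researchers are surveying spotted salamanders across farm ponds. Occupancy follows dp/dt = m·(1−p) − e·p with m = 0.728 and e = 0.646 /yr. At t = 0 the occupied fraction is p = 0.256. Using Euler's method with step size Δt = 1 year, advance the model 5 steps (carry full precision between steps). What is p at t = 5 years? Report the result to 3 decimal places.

Update rule: p ← p + [m·(1−p) − e·p]·Δt with Δt = 1.
step 1: Δp = +0.37626, p = 0.63226
step 2: Δp = -0.14072, p = 0.49154
step 3: Δp = +0.05263, p = 0.54417
step 4: Δp = -0.01968, p = 0.52448
step 5: Δp = +0.00736, p = 0.53184

0.532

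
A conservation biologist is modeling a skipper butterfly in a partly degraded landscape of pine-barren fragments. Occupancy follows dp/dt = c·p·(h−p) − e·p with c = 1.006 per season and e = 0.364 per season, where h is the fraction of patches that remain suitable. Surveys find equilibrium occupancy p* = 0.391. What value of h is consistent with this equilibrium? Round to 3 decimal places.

0.753

At equilibrium c(h−p*) = e, so h = p* + e/c.
h = 0.391 + 0.364/1.006 = 0.391 + 0.3618 = 0.7528.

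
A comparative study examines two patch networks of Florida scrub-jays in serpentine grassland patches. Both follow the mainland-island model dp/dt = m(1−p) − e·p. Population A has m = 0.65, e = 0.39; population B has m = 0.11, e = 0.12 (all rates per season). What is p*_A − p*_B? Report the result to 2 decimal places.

A: p*_A = m/(m+e) = 0.65/1.0400 = 0.6250.
B: p*_B = 0.11/0.2300 = 0.4783.
p*_A − p*_B = 0.6250 − 0.4783 = 0.1467.

0.15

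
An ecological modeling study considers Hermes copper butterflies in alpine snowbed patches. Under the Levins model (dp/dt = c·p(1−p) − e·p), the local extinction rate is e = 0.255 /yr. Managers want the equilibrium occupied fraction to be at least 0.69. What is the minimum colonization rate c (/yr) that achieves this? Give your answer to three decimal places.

0.823

p* = 1 − e/c ≥ 0.69 requires e/c ≤ 0.3100, i.e. c ≥ e/0.3100.
c_min = 0.255/0.3100 = 0.8226.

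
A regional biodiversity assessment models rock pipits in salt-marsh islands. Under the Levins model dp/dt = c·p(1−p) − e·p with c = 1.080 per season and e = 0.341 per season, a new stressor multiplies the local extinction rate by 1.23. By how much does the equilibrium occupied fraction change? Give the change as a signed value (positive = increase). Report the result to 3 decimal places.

Before: p* = 1 − 0.341/1.080 = 0.6843.
After the change, c = 1.08, e = 0.41943, so p* = 1 − 0.41943/1.08 = 0.6116.
Δp* = 0.6116 − 0.6843 = -0.0726.

-0.073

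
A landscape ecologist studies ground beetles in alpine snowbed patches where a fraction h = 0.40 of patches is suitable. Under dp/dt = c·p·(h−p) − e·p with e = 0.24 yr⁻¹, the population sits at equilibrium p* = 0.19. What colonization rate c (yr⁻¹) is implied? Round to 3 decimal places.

At equilibrium c(h−p*) = e, so c = e/(h−p*).
c = 0.24/(0.40 − 0.19) = 0.24/0.2100 = 1.1429.

1.143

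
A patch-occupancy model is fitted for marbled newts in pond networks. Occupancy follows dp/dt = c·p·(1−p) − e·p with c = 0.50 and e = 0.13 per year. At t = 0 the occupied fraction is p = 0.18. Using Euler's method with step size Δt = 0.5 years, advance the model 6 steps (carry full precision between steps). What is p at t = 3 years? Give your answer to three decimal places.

Update rule: p ← p + [c·p·(1−p) − e·p]·Δt with Δt = 0.5.
p: 0.18000 → 0.20520  (Δp = +0.02520)
p: 0.20520 → 0.23264  (Δp = +0.02744)
p: 0.23264 → 0.26214  (Δp = +0.02951)
p: 0.26214 → 0.29346  (Δp = +0.03132)
p: 0.29346 → 0.32622  (Δp = +0.03276)
p: 0.32622 → 0.35997  (Δp = +0.03375)

0.360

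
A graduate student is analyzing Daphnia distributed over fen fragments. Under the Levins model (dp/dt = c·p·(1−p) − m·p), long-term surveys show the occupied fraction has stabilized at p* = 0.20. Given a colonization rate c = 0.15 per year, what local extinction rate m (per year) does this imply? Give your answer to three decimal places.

0.120

At equilibrium c(1−p*) = m.
m = 0.15 × (1 − 0.20) = 0.15 × 0.8000 = 0.1200.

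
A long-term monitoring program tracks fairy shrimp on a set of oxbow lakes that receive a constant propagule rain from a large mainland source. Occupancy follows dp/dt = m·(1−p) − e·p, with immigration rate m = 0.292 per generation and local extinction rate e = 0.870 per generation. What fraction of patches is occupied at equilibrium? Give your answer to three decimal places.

Setting dp/dt = 0: m − m·p* = e·p*, so m = (m+e)·p*.
p* = m/(m+e) = 0.292/(0.292+0.870) = 0.292/1.1620 = 0.2513.

0.251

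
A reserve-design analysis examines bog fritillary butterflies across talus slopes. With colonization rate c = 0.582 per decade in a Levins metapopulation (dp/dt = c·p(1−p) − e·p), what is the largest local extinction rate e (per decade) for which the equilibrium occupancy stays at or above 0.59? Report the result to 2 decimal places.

0.24

1 − e/c ≥ 0.59 ⇒ e ≤ c(1 − 0.59) = 0.582 × 0.4100.
e_max = 0.2386.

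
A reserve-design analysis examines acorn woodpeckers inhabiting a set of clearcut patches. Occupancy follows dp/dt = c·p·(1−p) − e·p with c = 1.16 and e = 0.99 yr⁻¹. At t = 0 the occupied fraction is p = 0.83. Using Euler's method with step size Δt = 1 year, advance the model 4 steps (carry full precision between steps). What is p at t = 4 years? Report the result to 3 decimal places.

Update rule: p ← p + [c·p·(1−p) − e·p]·Δt with Δt = 1.
p: 0.83000 → 0.17198  (Δp = -0.65802)
p: 0.17198 → 0.16690  (Δp = -0.00507)
p: 0.16690 → 0.16296  (Δp = -0.00394)
p: 0.16296 → 0.15986  (Δp = -0.00310)

0.160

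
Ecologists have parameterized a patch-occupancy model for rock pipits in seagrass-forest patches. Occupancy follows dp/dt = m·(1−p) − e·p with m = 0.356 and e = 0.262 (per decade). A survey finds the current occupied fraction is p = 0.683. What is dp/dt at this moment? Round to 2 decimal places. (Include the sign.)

Colonization term: m·(1−p) = 0.356×0.3170 = 0.11285.
Extinction term: e·p = 0.17895.
dp/dt = 0.11285 − 0.17895 = -0.06609.

-0.07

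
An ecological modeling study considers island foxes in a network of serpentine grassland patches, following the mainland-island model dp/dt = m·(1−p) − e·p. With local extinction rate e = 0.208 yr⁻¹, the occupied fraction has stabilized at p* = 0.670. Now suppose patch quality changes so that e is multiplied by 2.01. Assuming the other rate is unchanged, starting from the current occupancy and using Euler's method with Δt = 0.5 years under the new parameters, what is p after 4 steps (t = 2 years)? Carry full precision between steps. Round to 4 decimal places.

0.5214

Balance m(1−p*) = e·p* gives m = e·p*/(1−p*) = 0.208×0.67000/0.33000 = 0.42230.
Starting from p₀ = 0.67000; update p ← p + (dp/dt)·Δt with the new parameters.
  1  |  dp/dt·Δt = -0.070377  |  p_1 = 0.599623
  2  |  dp/dt·Δt = -0.040805  |  p_2 = 0.558818
  3  |  dp/dt·Δt = -0.023659  |  p_3 = 0.535159
  4  |  dp/dt·Δt = -0.013718  |  p_4 = 0.521441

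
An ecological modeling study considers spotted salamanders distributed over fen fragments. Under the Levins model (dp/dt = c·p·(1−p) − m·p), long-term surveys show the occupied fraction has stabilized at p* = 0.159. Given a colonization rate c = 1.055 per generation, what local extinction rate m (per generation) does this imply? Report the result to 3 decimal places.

At equilibrium c(1−p*) = m.
m = 1.055 × (1 − 0.159) = 1.055 × 0.8410 = 0.8873.

0.887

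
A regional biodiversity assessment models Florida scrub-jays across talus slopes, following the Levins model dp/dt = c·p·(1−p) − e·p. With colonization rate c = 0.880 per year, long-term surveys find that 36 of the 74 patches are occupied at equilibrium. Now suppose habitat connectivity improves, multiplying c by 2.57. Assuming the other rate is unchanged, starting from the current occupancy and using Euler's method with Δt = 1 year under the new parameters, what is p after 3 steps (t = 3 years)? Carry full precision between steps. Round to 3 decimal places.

Observed p* = 36/74 = 0.48649.
Balance c(1−p*) = e gives e = 0.880×(1 − 0.48649) = 0.45189.
Starting from p₀ = 0.48649; update p ← p + (dp/dt)·Δt with the new parameters.
p: 0.48649 → 0.83163  (Δp = +0.34515)
p: 0.83163 → 0.77249  (Δp = -0.05914)
p: 0.77249 → 0.82088  (Δp = +0.04839)

0.821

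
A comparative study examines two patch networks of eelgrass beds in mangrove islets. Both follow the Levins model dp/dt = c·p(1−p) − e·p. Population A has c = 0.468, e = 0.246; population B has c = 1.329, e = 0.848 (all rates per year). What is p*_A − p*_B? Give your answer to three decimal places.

A: p*_A = 1 − 0.246/0.468 = 0.4744.
B: p*_B = 1 − 0.848/1.329 = 0.3619.
p*_A − p*_B = 0.4744 − 0.3619 = 0.1124.

0.112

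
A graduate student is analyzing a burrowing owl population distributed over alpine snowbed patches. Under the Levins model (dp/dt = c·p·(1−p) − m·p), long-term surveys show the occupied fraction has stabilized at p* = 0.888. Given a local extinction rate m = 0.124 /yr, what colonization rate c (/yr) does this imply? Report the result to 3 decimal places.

At equilibrium c(1−p*) = m, so c = m/(1−p*).
c = 0.124/(1 − 0.888) = 0.124/0.1120 = 1.1071.

1.107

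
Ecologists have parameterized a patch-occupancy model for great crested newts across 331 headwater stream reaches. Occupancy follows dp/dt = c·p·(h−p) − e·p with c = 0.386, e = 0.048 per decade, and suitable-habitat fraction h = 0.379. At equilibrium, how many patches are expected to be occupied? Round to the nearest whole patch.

84

p* = h − e/c = 0.379 − 0.1244 = 0.2546.
Expected occupied patches = N × p* = 331 × 0.2546 = 84.29 ≈ 84.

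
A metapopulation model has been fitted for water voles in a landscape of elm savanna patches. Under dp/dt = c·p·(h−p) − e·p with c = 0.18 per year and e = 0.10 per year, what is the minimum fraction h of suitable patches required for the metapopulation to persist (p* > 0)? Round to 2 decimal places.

0.56

p* = h − e/c is positive only when h > e/c.
h_min = e/c = 0.10/0.18 = 0.5556.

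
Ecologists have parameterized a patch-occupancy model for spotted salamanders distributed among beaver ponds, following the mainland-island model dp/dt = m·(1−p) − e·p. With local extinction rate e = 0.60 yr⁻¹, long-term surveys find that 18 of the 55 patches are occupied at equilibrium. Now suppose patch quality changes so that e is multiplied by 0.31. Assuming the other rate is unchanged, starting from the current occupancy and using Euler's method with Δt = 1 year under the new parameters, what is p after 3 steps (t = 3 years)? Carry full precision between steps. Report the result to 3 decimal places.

Observed p* = 18/55 = 0.32727.
Balance m(1−p*) = e·p* gives m = e·p*/(1−p*) = 0.60×0.32727/0.67273 = 0.29189.
Starting from p₀ = 0.32727; update p ← p + (dp/dt)·Δt with the new parameters.
t = 1: p = 0.32727 + (+0.13549) = 0.46276
t = 2: p = 0.46276 + (+0.07074) = 0.53350
t = 3: p = 0.53350 + (+0.03693) = 0.57044

0.570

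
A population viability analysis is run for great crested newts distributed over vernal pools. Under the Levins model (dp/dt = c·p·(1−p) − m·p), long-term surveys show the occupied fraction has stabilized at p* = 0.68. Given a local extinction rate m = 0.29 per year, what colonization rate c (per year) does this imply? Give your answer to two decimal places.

At equilibrium c(1−p*) = m, so c = m/(1−p*).
c = 0.29/(1 − 0.68) = 0.29/0.3200 = 0.9063.

0.91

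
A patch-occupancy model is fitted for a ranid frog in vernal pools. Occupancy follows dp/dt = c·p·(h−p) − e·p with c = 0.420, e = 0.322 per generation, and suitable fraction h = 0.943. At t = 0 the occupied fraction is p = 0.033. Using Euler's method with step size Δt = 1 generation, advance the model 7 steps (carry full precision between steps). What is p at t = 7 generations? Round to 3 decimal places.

0.049

Update rule: p ← p + [c·p·(h−p) − e·p]·Δt with Δt = 1.
t = 1: p = 0.03300 + (+0.00199) = 0.03499
t = 2: p = 0.03499 + (+0.00208) = 0.03706
t = 3: p = 0.03706 + (+0.00217) = 0.03923
t = 4: p = 0.03923 + (+0.00226) = 0.04149
t = 5: p = 0.04149 + (+0.00235) = 0.04384
t = 6: p = 0.04384 + (+0.00244) = 0.04628
t = 7: p = 0.04628 + (+0.00253) = 0.04881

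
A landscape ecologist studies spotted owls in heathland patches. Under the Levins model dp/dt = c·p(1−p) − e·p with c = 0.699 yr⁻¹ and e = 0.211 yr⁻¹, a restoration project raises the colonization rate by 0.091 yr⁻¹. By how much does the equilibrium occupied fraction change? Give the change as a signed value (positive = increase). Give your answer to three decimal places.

0.035

Before: p* = 1 − 0.211/0.699 = 0.6981.
After the change, c = 0.79, e = 0.211, so p* = 1 − 0.211/0.79 = 0.7329.
Δp* = 0.7329 − 0.6981 = +0.0348.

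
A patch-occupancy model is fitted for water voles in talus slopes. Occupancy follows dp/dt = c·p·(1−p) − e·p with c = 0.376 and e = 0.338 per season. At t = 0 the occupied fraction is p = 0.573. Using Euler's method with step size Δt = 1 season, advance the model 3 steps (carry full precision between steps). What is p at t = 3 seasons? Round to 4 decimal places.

0.3592

Update rule: p ← p + [c·p·(1−p) − e·p]·Δt with Δt = 1.
  1  |  dp/dt·Δt = -0.101678  |  p_1 = 0.471322
  2  |  dp/dt·Δt = -0.065616  |  p_2 = 0.405706
  3  |  dp/dt·Δt = -0.046472  |  p_3 = 0.359234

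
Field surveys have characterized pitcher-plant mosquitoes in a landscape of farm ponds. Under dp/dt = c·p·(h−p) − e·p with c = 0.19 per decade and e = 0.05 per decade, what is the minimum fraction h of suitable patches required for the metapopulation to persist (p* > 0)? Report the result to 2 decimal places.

p* = h − e/c is positive only when h > e/c.
h_min = e/c = 0.05/0.19 = 0.2632.

0.26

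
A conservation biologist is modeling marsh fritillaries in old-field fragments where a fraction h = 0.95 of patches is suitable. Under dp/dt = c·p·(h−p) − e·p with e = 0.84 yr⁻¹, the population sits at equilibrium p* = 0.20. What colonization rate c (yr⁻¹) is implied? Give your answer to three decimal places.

1.120

At equilibrium c(h−p*) = e, so c = e/(h−p*).
c = 0.84/(0.95 − 0.20) = 0.84/0.7500 = 1.1200.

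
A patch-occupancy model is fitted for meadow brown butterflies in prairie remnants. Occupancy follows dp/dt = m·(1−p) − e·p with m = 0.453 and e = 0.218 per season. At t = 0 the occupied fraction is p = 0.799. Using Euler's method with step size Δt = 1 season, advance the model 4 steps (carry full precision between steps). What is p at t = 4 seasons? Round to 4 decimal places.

Update rule: p ← p + [m·(1−p) − e·p]·Δt with Δt = 1.
step 1: Δp = -0.08313, p = 0.71587
step 2: Δp = -0.02735, p = 0.68852
step 3: Δp = -0.00900, p = 0.67952
step 4: Δp = -0.00296, p = 0.67656

0.6766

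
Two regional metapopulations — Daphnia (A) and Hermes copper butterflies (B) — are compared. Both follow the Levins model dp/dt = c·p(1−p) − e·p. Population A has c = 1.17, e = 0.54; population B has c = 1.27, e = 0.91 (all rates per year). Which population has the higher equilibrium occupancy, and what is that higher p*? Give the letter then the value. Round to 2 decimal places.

A, 0.54

A: p*_A = 1 − 0.54/1.17 = 0.5385.
B: p*_B = 1 − 0.91/1.27 = 0.2835.
A is higher at 0.5385.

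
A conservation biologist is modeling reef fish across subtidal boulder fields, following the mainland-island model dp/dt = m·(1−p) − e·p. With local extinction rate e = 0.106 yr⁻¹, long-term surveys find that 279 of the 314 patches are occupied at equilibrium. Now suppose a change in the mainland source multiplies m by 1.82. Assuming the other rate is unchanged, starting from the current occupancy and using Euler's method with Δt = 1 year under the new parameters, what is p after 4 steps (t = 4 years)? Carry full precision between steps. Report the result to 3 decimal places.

0.927

Observed p* = 279/314 = 0.88854.
Balance m(1−p*) = e·p* gives m = e·p*/(1−p*) = 0.106×0.88854/0.11146 = 0.84497.
Starting from p₀ = 0.88854; update p ← p + (dp/dt)·Δt with the new parameters.
p: 0.88854 → 0.96577  (Δp = +0.07723)
p: 0.96577 → 0.91604  (Δp = -0.04973)
p: 0.91604 → 0.94806  (Δp = +0.03202)
p: 0.94806 → 0.92744  (Δp = -0.02061)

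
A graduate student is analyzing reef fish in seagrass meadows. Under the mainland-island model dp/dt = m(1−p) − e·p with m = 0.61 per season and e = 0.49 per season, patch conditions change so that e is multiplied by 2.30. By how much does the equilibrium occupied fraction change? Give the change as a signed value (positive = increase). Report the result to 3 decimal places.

-0.203

Before: p* = 0.61/(0.61+0.49) = 0.5545.
After: m = 0.61, e = 1.127; p* = 0.61/1.7370 = 0.3512.
Δp* = 0.3512 − 0.5545 = -0.2034.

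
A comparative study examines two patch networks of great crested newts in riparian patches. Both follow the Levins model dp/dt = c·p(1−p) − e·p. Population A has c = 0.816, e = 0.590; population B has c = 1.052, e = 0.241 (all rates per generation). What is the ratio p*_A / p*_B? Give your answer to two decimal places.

0.36

A: p*_A = 1 − 0.590/0.816 = 0.2770.
B: p*_B = 1 − 0.241/1.052 = 0.7709.
p*_A / p*_B = 0.2770/0.7709 = 0.3593.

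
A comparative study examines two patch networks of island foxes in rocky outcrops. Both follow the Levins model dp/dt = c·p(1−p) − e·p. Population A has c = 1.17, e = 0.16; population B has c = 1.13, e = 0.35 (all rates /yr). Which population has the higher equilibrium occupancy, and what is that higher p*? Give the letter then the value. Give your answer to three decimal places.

A: p*_A = 1 − 0.16/1.17 = 0.8632.
B: p*_B = 1 − 0.35/1.13 = 0.6903.
A is higher at 0.8632.

A, 0.863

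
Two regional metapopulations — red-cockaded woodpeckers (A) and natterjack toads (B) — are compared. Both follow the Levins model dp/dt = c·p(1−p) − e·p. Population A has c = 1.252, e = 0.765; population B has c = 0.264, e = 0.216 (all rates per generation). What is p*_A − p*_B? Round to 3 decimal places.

A: p*_A = 1 − 0.765/1.252 = 0.3890.
B: p*_B = 1 − 0.216/0.264 = 0.1818.
p*_A − p*_B = 0.3890 − 0.1818 = 0.2072.

0.207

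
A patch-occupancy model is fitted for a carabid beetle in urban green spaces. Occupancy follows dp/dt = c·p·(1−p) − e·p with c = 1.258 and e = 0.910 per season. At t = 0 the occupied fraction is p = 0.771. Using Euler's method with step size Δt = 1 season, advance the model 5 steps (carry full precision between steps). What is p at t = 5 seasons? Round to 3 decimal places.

Update rule: p ← p + [c·p·(1−p) − e·p]·Δt with Δt = 1.
p: 0.77100 → 0.29150  (Δp = -0.47950)
p: 0.29150 → 0.28605  (Δp = -0.00545)
p: 0.28605 → 0.28266  (Δp = -0.00339)
p: 0.28266 → 0.28051  (Δp = -0.00214)
p: 0.28051 → 0.27914  (Δp = -0.00137)

0.279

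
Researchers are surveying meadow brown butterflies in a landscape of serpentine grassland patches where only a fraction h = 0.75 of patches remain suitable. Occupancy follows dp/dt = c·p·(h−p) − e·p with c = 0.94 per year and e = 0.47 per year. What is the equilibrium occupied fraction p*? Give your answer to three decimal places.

0.250

Setting dp/dt = 0 and dividing by p* gives c·(h−p*) = e.
So p* = h − e/c = 0.75 − 0.47/0.94 = 0.75 − 0.5000 = 0.2500.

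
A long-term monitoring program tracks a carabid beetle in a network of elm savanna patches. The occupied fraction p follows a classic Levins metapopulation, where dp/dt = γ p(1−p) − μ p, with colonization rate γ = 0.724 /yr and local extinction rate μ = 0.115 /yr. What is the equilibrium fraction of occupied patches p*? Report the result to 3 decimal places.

0.841

At equilibrium, colonization balances extinction: γ·p*·(1−p*) = μ·p*.
So p* = 1 − μ/γ = 1 − 0.115/0.724 = 1 − 0.1588 = 0.8412.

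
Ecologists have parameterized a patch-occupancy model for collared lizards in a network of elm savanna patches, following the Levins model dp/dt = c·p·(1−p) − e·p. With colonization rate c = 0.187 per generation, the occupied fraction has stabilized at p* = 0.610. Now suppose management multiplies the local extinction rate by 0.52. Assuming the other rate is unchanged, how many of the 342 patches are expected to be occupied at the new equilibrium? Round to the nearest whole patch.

273

Balance c(1−p*) = e gives e = 0.187×(1 − 0.61000) = 0.07293.
New p* = 1 − e/c = 1 − 0.03792/0.18700 = 0.79722.
Expected occupied = 342 × 0.79722 = 272.65 ≈ 273.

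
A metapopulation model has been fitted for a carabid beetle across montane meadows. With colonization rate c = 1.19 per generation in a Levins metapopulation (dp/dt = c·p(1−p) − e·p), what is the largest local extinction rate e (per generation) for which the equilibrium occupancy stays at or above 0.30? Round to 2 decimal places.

1 − e/c ≥ 0.30 ⇒ e ≤ c(1 − 0.30) = 1.19 × 0.7000.
e_max = 0.8330.

0.83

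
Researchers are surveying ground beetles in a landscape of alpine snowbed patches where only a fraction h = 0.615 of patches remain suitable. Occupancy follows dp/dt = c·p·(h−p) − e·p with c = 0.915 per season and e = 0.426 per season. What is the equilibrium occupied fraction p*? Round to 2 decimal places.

Setting dp/dt = 0 and dividing by p* gives c·(h−p*) = e.
So p* = h − e/c = 0.615 − 0.426/0.915 = 0.615 − 0.4656 = 0.1494.

0.15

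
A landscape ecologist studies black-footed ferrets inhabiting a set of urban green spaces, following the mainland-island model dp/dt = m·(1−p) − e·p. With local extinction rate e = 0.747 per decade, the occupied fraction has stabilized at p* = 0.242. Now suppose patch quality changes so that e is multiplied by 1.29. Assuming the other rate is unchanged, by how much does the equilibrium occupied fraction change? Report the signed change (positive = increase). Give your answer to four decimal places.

Balance m(1−p*) = e·p* gives m = e·p*/(1−p*) = 0.747×0.24200/0.75800 = 0.23849.
New p* = m/(m+e) = 0.23849/(0.23849+0.96363) = 0.19839.
Δp* = 0.19839 − 0.24200 = -0.04361.

-0.0436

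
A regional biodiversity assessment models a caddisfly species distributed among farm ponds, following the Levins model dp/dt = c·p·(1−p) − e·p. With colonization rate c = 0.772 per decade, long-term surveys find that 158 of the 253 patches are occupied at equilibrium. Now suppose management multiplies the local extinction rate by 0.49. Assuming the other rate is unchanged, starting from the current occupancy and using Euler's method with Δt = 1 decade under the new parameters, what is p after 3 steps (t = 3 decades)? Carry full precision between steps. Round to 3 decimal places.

0.798

Observed p* = 158/253 = 0.62451.
Balance c(1−p*) = e gives e = 0.772×(1 − 0.62451) = 0.28988.
Starting from p₀ = 0.62451; update p ← p + (dp/dt)·Δt with the new parameters.
p: 0.62451 → 0.71683  (Δp = +0.09233)
p: 0.71683 → 0.77172  (Δp = +0.05488)
p: 0.77172 → 0.79810  (Δp = +0.02639)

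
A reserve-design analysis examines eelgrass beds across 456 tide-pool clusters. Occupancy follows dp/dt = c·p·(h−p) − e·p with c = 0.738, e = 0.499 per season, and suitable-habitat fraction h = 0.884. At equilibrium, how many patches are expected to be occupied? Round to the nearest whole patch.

p* = h − e/c = 0.884 − 0.6762 = 0.2078.
Expected occupied patches = N × p* = 456 × 0.2078 = 94.78 ≈ 95.

95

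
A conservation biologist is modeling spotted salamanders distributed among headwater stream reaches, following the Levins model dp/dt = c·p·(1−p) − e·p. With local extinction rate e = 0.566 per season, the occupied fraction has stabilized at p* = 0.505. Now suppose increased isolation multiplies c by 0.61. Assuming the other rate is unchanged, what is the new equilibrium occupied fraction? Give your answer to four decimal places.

0.1885

Balance c(1−p*) = e gives c = e/(1 − 0.50500) = 0.566/0.49500 = 1.14343.
New p* = 1 − e/c = 1 − 0.56600/0.69749 = 0.18852.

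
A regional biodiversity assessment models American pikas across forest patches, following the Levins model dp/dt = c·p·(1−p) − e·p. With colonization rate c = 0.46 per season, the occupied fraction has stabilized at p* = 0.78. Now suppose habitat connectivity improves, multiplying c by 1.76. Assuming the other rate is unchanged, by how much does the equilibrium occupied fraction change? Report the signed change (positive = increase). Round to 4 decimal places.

Balance c(1−p*) = e gives e = 0.46×(1 − 0.78000) = 0.10120.
New p* = 1 − e/c = 1 − 0.10120/0.80960 = 0.87500.
Δp* = 0.87500 − 0.78000 = +0.09500.

0.0950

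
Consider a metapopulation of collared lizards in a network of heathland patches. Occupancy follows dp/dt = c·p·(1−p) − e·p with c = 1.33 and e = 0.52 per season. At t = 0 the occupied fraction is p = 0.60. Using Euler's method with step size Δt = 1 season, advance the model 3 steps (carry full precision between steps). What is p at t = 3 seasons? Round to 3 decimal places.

Update rule: p ← p + [c·p·(1−p) − e·p]·Δt with Δt = 1.
  1  |  dp/dt·Δt = +0.007200  |  p_1 = 0.607200
  2  |  dp/dt·Δt = +0.001472  |  p_2 = 0.608672
  3  |  dp/dt·Δt = +0.000284  |  p_3 = 0.608956

0.609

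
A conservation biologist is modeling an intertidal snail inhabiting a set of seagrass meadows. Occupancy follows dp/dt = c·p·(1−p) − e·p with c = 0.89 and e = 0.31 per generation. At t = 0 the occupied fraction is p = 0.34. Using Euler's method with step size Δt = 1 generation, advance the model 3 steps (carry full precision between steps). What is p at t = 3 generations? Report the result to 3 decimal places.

0.580

Update rule: p ← p + [c·p·(1−p) − e·p]·Δt with Δt = 1.
step 1: Δp = +0.09432, p = 0.43432
step 2: Δp = +0.08402, p = 0.51834
step 3: Δp = +0.06152, p = 0.57985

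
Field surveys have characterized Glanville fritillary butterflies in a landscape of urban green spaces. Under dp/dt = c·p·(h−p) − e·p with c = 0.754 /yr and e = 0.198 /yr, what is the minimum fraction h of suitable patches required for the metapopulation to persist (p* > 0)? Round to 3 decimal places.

0.263

p* = h − e/c is positive only when h > e/c.
h_min = e/c = 0.198/0.754 = 0.2626.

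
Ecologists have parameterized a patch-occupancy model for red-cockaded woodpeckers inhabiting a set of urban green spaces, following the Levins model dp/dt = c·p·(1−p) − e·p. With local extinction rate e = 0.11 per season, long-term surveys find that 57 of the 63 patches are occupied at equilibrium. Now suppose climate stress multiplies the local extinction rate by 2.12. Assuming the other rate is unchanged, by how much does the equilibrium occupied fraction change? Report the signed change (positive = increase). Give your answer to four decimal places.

Observed p* = 57/63 = 0.90476.
Balance c(1−p*) = e gives c = e/(1 − 0.90476) = 0.11/0.09524 = 1.15498.
New p* = 1 − e/c = 1 − 0.23320/1.15498 = 0.79809.
Δp* = 0.79809 − 0.90476 = -0.10667.

-0.1067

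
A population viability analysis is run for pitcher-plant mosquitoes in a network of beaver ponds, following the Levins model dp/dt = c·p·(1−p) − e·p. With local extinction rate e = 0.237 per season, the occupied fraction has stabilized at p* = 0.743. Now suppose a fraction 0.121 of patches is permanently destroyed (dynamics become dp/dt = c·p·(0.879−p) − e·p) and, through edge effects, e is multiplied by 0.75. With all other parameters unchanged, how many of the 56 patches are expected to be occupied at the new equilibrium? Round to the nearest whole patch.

38

Balance c(1−p*) = e gives c = e/(1 − 0.74300) = 0.237/0.25700 = 0.92218.
New p* = 0.879 − e/c = 0.879 − 0.17775/0.92218 = 0.68625.
Expected occupied = 56 × 0.68625 = 38.43 ≈ 38.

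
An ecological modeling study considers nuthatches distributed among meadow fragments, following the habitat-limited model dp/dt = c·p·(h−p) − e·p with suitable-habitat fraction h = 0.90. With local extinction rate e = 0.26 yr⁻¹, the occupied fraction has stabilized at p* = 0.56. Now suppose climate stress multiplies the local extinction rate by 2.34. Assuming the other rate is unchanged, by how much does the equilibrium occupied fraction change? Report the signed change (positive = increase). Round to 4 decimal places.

Balance c(h−p*) = e gives c = e/(0.9 − 0.56000) = 0.26/0.34000 = 0.76471.
New p* = 0.9 − e/c = 0.9 − 0.60840/0.76471 = 0.10440.
Δp* = 0.10440 − 0.56000 = -0.45560.

-0.4556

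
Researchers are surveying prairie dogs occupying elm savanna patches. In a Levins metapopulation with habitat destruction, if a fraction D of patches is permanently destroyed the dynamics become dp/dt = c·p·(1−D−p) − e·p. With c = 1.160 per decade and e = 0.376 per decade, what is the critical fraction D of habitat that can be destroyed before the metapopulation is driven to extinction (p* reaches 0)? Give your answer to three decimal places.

0.676

The nontrivial equilibrium is p* = (1−D) − e/c; extinction occurs when this hits zero.
So D_crit = 1 − e/c = 1 − 0.376/1.160 = 1 − 0.3241 = 0.6759.
Note this equals the original equilibrium occupancy — the Levins extinction-debt result.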